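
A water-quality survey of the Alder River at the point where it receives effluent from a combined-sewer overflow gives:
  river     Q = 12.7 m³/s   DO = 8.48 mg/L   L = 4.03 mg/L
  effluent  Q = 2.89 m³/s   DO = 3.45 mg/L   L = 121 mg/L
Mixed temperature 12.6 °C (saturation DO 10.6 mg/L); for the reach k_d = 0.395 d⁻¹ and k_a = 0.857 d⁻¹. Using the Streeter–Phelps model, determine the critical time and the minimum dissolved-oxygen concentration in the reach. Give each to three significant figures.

Mixed DO = (12.7×8.48 + 2.89×3.45)/(12.7+2.89) = 117.7/15.59 = 7.548 mg/L.
Mixed L₀ = (12.7×4.03 + 2.89×121)/(15.59) = 400.9/15.59 = 25.71 mg/L.
Initial deficit D₀ = C_s − DO₀ = 10.6 − 7.548 = 3.052 mg/L.
t_c = (1/0.4620) ln[(0.857/0.395)(1 − 3.052×0.4620/(0.395×25.71))] = 2.165 × ln(1.868) = 1.353 d.
D_c = (0.395/0.857) × 25.71 × e^(−0.395×1.353) = 0.4609 × 25.71 × 0.5860 = 6.945 mg/L.
Minimum DO = 10.6 − 6.945 = 3.655 mg/L.

t_c ≈ 1.35 d; minimum DO ≈ 3.65 mg/L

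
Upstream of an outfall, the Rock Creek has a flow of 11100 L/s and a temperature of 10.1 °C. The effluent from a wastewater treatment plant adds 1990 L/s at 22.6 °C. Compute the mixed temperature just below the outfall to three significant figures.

Flow-weighted mixing: C = (Q_r C_r + Q_w C_w)/(Q_r + Q_w)
= (11100×10.1 + 1990×22.6)/(11100 + 1990) = 157100/13090 = 12.00 °C.

12.0 °C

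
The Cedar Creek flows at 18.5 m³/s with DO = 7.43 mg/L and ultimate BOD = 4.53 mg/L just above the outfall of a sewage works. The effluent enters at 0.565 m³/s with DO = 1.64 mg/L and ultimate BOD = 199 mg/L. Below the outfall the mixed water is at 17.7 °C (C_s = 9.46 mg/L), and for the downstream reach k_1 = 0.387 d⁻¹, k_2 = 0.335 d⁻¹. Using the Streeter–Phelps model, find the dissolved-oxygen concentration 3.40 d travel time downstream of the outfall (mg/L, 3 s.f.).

DO ≈ 4.78 mg/L

Mixed DO = (18.5×7.43 + 0.565×1.64)/(18.5+0.565) = 138.4/19.07 = 7.258 mg/L.
Mixed L₀ = (18.5×4.53 + 0.565×199)/(19.07) = 196.2/19.07 = 10.29 mg/L.
Initial deficit D₀ = C_s − DO₀ = 9.46 − 7.258 = 2.202 mg/L.
D(3.40) = [0.387×10.29/(0.335−0.387)](e^(−0.387×3.40) − e^(−0.335×3.40)) + 2.202 e^(−0.335×3.40)
= -76.61 × (0.2683 − 0.3201) + 2.202 × 0.3201 = 4.679 mg/L.
DO = 9.46 − 4.679 = 4.781 mg/L.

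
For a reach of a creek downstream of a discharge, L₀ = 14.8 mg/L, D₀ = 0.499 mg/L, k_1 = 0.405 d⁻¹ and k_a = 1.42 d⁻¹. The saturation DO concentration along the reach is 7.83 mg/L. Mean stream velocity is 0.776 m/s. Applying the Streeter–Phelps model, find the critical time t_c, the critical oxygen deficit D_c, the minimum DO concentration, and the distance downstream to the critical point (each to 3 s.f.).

At the critical point dD/dt = 0, so k_1 L₀ e^(−k_1 t) = k_a D. Substituting D(t) from the Streeter–Phelps equation and solving for t gives
t_c = ln[(k_a/k_1)(1 − D₀(k_a−k_1)/(k_1 L₀))] / (k_a−k_1).
Here k_a−k_1 = 1.015 d⁻¹ and 1 − D₀(k_a−k_1)/(k_1 L₀) = 1 − 0.499×1.015/(0.405×14.8) = 0.9155, so
t_c = ln(3.506 × 0.9155) / 1.015 = 1.166 / 1.015 = 1.149 d.
D_c = (k_1/k_a) L₀ e^(−k_1 t_c) = (0.405/1.42) × 14.8 × e^(−0.405×1.149) = 0.2852 × 14.8 × 0.6279 = 2.651 mg/L.
Minimum DO = C_s − D_c = 7.83 − 2.651 = 5.179 mg/L.
x_c = v t_c = 0.776 m/s × 1.149 d × 86400 s/d = 77040 m ≈ 77.0 km.

t_c ≈ 1.15 d; D_c ≈ 2.65 mg/L; min DO ≈ 5.18 mg/L; x_c ≈ 77.0 km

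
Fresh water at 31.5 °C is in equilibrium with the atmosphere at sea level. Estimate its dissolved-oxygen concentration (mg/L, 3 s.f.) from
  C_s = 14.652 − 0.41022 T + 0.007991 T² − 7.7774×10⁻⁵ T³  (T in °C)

C_s = 14.652 − 0.41022×31.5 + 0.007991×31.5² − 7.7774×10⁻⁵×31.5³ = 7.228 mg/L.

C_s ≈ 7.23 mg/L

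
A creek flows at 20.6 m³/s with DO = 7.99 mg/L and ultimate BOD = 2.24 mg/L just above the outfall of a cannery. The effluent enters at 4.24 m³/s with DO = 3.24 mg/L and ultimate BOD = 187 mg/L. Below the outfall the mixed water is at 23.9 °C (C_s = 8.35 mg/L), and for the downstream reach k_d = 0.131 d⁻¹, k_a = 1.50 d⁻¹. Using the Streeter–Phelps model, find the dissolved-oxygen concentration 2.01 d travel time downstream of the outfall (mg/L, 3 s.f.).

DO ≈ 5.97 mg/L

Mixed DO = (20.6×7.99 + 4.24×3.24)/(20.6+4.24) = 178.3/24.84 = 7.179 mg/L.
Mixed L₀ = (20.6×2.24 + 4.24×187)/(24.84) = 839.0/24.84 = 33.78 mg/L.
Initial deficit D₀ = C_s − DO₀ = 8.35 − 7.179 = 1.171 mg/L.
D(2.01) = [0.131×33.78/(1.50−0.131)](e^(−0.131×2.01) − e^(−1.50×2.01)) + 1.171 e^(−1.50×2.01)
= 3.232 × (0.7685 − 0.04905) + 1.171 × 0.04905 = 2.383 mg/L.
DO = 8.35 − 2.383 = 5.967 mg/L.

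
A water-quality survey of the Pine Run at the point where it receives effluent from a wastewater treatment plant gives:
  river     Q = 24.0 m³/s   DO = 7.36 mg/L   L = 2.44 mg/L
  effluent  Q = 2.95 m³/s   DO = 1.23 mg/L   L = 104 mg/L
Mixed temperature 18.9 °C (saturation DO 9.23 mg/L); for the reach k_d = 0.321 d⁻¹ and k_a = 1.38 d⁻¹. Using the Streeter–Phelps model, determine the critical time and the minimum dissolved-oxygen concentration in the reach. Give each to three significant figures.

t_c ≈ 0.468 d; minimum DO ≈ 6.52 mg/L

Mixed DO = (24.0×7.36 + 2.95×1.23)/(24.0+2.95) = 180.3/26.95 = 6.689 mg/L.
Mixed L₀ = (24.0×2.44 + 2.95×104)/(26.95) = 365.4/26.95 = 13.56 mg/L.
Initial deficit D₀ = C_s − DO₀ = 9.23 − 6.689 = 2.541 mg/L.
t_c = (1/1.059) ln[(1.38/0.321)(1 − 2.541×1.059/(0.321×13.56))] = 0.9443 × ln(1.641) = 0.4676 d.
D_c = (0.321/1.38) × 13.56 × e^(−0.321×0.4676) = 0.2326 × 13.56 × 0.8606 = 2.714 mg/L.
Minimum DO = 9.23 − 2.714 = 6.516 mg/L.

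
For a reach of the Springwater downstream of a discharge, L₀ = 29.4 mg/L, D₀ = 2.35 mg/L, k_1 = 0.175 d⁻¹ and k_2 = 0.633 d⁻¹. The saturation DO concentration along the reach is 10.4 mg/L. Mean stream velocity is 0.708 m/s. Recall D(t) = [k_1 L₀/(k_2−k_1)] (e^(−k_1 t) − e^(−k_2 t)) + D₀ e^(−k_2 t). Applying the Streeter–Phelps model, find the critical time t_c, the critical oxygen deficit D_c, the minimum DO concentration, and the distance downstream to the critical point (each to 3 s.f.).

t_c = [1/(k_2−k_1)] ln[(k_2/k_1)(1 − D₀(k_2−k_1)/(k_1 L₀))]
= [1/(0.633−0.175)] ln[(0.633/0.175)(1 − 2.35×0.4580/(0.175×29.4))]
= (1/0.4580) ln[3.617 × 0.7908] = 2.183 × ln(2.860) = 2.183 × 1.051 = 2.295 d.
L(t_c) = L₀ e^(−k_1 t_c) = 29.4 × 0.6693 = 19.68 mg/L, and at the critical point k_2 D_c = k_1 L, so D_c = (0.175/0.633) × 19.68 = 5.440 mg/L.
Minimum DO = C_s − D_c = 10.4 − 5.440 = 4.960 mg/L.
x_c = v t_c = 0.708 m/s × 2.295 d × 86400 s/d = 140400 m ≈ 140 km.

t_c ≈ 2.29 d; D_c ≈ 5.44 mg/L; min DO ≈ 4.96 mg/L; x_c ≈ 140 km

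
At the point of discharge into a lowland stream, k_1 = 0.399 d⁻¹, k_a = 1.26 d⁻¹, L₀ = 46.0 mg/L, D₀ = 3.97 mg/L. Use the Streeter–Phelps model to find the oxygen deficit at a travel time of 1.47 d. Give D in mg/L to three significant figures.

D ≈ 9.14 mg/L

k_1 L₀/(k_a−k_1) = 0.399×46.0/(1.26−0.399) = 18.35/0.8610 = 21.32 mg/L.
e^(−k_1 t) = e^(−0.399×1.470) = 0.5563; e^(−k_a t) = e^(−1.26×1.470) = 0.1569.
D = 21.32 × (0.5563 − 0.1569) + 3.97 × 0.1569 = 8.513 + 0.6229 = 9.136 mg/L.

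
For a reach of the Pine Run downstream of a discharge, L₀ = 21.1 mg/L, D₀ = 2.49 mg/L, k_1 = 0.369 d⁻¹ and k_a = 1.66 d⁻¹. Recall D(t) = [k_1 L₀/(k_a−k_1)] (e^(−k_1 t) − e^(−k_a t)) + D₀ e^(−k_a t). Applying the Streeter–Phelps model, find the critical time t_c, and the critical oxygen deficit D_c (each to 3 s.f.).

With k_a/k_1 = 4.499 and 1 − D₀(k_a−k_1)/(k_1 L₀) = 0.5871,
t_c = ln(4.499 × 0.5871) / (1.66 − 0.369) = ln(2.641) / 1.291 = 0.9713/1.291 = 0.7523 d.
L(t_c) = L₀ e^(−k_1 t_c) = 21.1 × 0.7576 = 15.99 mg/L, and at the critical point k_a D_c = k_1 L, so D_c = (0.369/1.66) × 15.99 = 3.553 mg/L.

t_c ≈ 0.752 d; D_c ≈ 3.55 mg/L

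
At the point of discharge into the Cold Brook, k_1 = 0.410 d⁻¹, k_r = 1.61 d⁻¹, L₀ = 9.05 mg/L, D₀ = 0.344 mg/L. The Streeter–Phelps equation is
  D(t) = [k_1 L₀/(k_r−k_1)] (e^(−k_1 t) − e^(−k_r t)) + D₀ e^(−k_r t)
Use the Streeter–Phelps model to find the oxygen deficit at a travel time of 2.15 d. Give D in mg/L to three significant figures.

D ≈ 1.19 mg/L

k_1 L₀/(k_r−k_1) = 0.410×9.05/(1.61−0.410) = 3.711/1.200 = 3.092 mg/L.
e^(−k_1 t) = e^(−0.410×2.150) = 0.4142; e^(−k_r t) = e^(−1.61×2.150) = 0.03138.
D = 3.092 × (0.4142 − 0.03138) + 0.344 × 0.03138 = 1.184 + 0.01080 = 1.194 mg/L.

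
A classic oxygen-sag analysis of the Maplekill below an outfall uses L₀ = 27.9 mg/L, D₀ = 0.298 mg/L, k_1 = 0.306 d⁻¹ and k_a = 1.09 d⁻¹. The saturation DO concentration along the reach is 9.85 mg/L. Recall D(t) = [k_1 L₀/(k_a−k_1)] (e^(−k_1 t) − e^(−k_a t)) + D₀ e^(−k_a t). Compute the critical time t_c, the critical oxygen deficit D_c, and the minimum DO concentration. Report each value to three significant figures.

With k_a/k_1 = 3.562 and 1 − D₀(k_a−k_1)/(k_1 L₀) = 0.9726,
t_c = ln(3.562 × 0.9726) / (1.09 − 0.306) = ln(3.465) / 0.7840 = 1.243/0.7840 = 1.585 d.
D_c = (k_1/k_a) L₀ e^(−k_1 t_c) = (0.306/1.09) × 27.9 × e^(−0.306×1.585) = 0.2807 × 27.9 × 0.6157 = 4.822 mg/L.
Minimum DO = C_s − D_c = 9.85 − 4.822 = 5.028 mg/L.

t_c ≈ 1.58 d; D_c ≈ 4.82 mg/L; min DO ≈ 5.03 mg/L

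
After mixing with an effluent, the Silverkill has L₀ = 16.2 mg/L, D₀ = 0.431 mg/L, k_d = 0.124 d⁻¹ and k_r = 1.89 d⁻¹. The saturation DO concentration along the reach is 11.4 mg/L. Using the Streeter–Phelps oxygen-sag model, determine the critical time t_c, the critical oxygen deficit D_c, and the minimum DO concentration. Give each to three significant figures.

t_c ≈ 1.27 d; D_c ≈ 0.908 mg/L; min DO ≈ 10.5 mg/L

At the critical point dD/dt = 0, so k_d L₀ e^(−k_d t) = k_r D. Substituting D(t) from the Streeter–Phelps equation and solving for t gives
t_c = ln[(k_r/k_d)(1 − D₀(k_r−k_d)/(k_d L₀))] / (k_r−k_d).
Here k_r−k_d = 1.766 d⁻¹ and 1 − D₀(k_r−k_d)/(k_d L₀) = 1 − 0.431×1.766/(0.124×16.2) = 0.6211, so
t_c = ln(15.24 × 0.6211) / 1.766 = 2.248 / 1.766 = 1.273 d.
L(t_c) = L₀ e^(−k_d t_c) = 16.2 × 0.8540 = 13.83 mg/L, and at the critical point k_r D_c = k_d L, so D_c = (0.124/1.89) × 13.83 = 0.9077 mg/L.
Minimum DO = C_s − D_c = 11.4 − 0.9077 = 10.49 mg/L.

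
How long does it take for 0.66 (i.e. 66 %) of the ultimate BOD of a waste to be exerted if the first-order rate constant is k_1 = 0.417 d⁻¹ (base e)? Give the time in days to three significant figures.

t ≈ 2.59 d

y/L₀ = 1 − e^(−k_1 t) = 0.66 ⇒ e^(−k_1 t) = 0.340
t = −ln(0.340) / 0.417 = 1.079 / 0.417 = 2.587 d.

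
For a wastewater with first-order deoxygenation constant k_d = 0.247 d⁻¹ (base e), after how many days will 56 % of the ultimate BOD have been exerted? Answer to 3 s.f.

t ≈ 3.32 d

y/L₀ = 1 − e^(−k_d t) = 0.56 ⇒ e^(−k_d t) = 0.440
t = −ln(0.440) / 0.247 = 0.8210 / 0.247 = 3.324 d.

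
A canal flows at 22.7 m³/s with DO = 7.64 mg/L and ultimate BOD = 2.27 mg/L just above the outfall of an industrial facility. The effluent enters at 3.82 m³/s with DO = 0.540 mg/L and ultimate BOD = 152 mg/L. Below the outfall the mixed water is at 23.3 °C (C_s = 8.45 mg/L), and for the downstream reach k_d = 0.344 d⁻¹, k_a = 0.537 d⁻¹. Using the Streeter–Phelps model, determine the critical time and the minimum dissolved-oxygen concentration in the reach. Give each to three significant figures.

Mixed DO = (22.7×7.64 + 3.82×0.540)/(22.7+3.82) = 175.5/26.52 = 6.617 mg/L.
Mixed L₀ = (22.7×2.27 + 3.82×152)/(26.52) = 632.2/26.52 = 23.84 mg/L.
Initial deficit D₀ = C_s − DO₀ = 8.45 − 6.617 = 1.833 mg/L.
t_c = (1/0.1930) ln[(0.537/0.344)(1 − 1.833×0.1930/(0.344×23.84))] = 5.181 × ln(1.494) = 2.079 d.
D_c = (0.344/0.537) × 23.84 × e^(−0.344×2.079) = 0.6406 × 23.84 × 0.4891 = 7.469 mg/L.
Minimum DO = 8.45 − 7.469 = 0.9815 mg/L.

t_c ≈ 2.08 d; minimum DO ≈ 0.981 mg/L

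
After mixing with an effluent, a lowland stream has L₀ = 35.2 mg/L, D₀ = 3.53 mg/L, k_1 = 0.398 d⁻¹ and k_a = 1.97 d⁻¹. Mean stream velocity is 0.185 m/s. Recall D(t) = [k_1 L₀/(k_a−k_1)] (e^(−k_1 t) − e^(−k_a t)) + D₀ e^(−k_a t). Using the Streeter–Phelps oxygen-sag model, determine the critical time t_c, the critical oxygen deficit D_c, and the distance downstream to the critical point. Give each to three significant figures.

With k_a/k_1 = 4.950 and 1 − D₀(k_a−k_1)/(k_1 L₀) = 0.6039,
t_c = ln(4.950 × 0.6039) / (1.97 − 0.398) = ln(2.989) / 1.572 = 1.095/1.572 = 0.6966 d.
D_c = (k_1/k_a) L₀ e^(−k_1 t_c) = (0.398/1.97) × 35.2 × e^(−0.398×0.6966) = 0.2020 × 35.2 × 0.7579 = 5.390 mg/L.
x_c = v t_c = 0.185 m/s × 0.6966 d × 86400 s/d = 11130 m ≈ 11.1 km.

t_c ≈ 0.697 d; D_c ≈ 5.39 mg/L; x_c ≈ 11.1 km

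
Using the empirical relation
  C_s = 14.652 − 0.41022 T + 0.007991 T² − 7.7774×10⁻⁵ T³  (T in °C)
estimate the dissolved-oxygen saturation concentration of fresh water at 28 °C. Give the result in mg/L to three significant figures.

C_s = 14.652 − 0.41022×28 + 0.007991×28² − 7.7774×10⁻⁵×28³ = 7.723 mg/L.

C_s ≈ 7.72 mg/L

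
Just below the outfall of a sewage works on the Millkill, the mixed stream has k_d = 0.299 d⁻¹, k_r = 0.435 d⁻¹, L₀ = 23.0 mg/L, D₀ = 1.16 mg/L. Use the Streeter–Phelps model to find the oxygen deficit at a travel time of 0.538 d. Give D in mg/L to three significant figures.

k_d L₀/(k_r−k_d) = 0.299×23.0/(0.435−0.299) = 6.877/0.1360 = 50.57 mg/L.
e^(−k_d t) = e^(−0.299×0.5380) = 0.8514; e^(−k_r t) = e^(−0.435×0.5380) = 0.7913.
D = 50.57 × (0.8514 − 0.7913) + 1.16 × 0.7913 = 3.038 + 0.9180 = 3.956 mg/L.

D ≈ 3.96 mg/L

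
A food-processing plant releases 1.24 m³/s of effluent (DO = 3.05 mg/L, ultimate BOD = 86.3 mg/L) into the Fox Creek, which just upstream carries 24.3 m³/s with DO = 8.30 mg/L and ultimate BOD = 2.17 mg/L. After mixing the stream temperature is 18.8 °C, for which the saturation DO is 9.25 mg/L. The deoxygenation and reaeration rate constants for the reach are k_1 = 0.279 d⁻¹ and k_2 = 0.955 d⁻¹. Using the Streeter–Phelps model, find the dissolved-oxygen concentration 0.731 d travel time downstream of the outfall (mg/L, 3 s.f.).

Mixed DO = (24.3×8.30 + 1.24×3.05)/(24.3+1.24) = 205.5/25.54 = 8.045 mg/L.
Mixed L₀ = (24.3×2.17 + 1.24×86.3)/(25.54) = 159.7/25.54 = 6.255 mg/L.
Initial deficit D₀ = C_s − DO₀ = 9.25 − 8.045 = 1.205 mg/L.
D(0.731) = [0.279×6.255/(0.955−0.279)](e^(−0.279×0.731) − e^(−0.955×0.731)) + 1.205 e^(−0.955×0.731)
= 2.581 × (0.8155 − 0.4975) + 1.205 × 0.4975 = 1.420 mg/L.
DO = 9.25 − 1.420 = 7.830 mg/L.

DO ≈ 7.83 mg/L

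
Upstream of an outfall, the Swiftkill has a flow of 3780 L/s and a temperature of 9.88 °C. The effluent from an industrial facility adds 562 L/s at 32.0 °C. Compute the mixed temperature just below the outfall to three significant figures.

Flow-weighted mixing: C = (Q_r C_r + Q_w C_w)/(Q_r + Q_w)
= (3780×9.88 + 562×32.0)/(3780 + 562) = 55330/4342 = 12.74 °C.

12.7 °C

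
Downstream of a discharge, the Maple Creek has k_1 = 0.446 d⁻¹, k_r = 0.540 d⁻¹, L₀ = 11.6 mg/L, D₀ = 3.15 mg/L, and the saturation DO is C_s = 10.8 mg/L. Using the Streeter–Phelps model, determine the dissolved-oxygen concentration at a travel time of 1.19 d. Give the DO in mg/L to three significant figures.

k_1 L₀/(k_r−k_1) = 0.446×11.6/(0.540−0.446) = 5.174/0.09400 = 55.04 mg/L.
e^(−k_1 t) = e^(−0.446×1.190) = 0.5882; e^(−k_r t) = e^(−0.540×1.190) = 0.5259.
D = 55.04 × (0.5882 − 0.5259) + 3.15 × 0.5259 = 3.426 + 1.657 = 5.083 mg/L.
DO = C_s − D = 10.8 − 5.083 = 5.717 mg/L.

DO ≈ 5.72 mg/L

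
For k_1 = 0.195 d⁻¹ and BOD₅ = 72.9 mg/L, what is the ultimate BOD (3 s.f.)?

BOD₅ = L₀(1 − e^(−5k_1)) ⇒ L₀ = BOD₅ / (1 − e^(−5×0.195))
= 72.9 / (1 − 0.3772) = 72.9 / 0.6228 = 117.1 mg/L.

L₀ ≈ 117 mg/L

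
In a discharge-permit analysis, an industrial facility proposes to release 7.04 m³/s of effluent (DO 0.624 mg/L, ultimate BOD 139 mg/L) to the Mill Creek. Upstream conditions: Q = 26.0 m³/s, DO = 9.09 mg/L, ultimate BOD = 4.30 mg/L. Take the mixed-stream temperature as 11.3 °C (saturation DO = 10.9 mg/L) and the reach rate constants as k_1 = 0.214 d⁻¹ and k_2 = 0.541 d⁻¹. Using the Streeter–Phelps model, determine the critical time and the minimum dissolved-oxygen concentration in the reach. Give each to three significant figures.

t_c ≈ 2.28 d; minimum DO ≈ 2.88 mg/L

Mixed DO = (26.0×9.09 + 7.04×0.624)/(26.0+7.04) = 240.7/33.04 = 7.286 mg/L.
Mixed L₀ = (26.0×4.30 + 7.04×139)/(33.04) = 1090/33.04 = 33.00 mg/L.
Initial deficit D₀ = C_s − DO₀ = 10.9 − 7.286 = 3.614 mg/L.
t_c = (1/0.3270) ln[(0.541/0.214)(1 − 3.614×0.3270/(0.214×33.00))] = 3.058 × ln(2.105) = 2.276 d.
D_c = (0.214/0.541) × 33.00 × e^(−0.214×2.276) = 0.3956 × 33.00 × 0.6144 = 8.020 mg/L.
Minimum DO = 10.9 − 8.020 = 2.880 mg/L.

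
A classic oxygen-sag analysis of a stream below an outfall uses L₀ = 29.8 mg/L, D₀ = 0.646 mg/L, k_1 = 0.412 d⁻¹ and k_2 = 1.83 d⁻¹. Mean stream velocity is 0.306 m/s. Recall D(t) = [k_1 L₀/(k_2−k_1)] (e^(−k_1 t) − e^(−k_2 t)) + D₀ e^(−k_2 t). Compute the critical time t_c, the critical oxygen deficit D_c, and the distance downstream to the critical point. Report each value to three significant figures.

t_c ≈ 0.997 d; D_c ≈ 4.45 mg/L; x_c ≈ 26.4 km

With k_2/k_1 = 4.442 and 1 − D₀(k_2−k_1)/(k_1 L₀) = 0.9254,
t_c = ln(4.442 × 0.9254) / (1.83 − 0.412) = ln(4.110) / 1.418 = 1.414/1.418 = 0.9968 d.
L(t_c) = L₀ e^(−k_1 t_c) = 29.8 × 0.6632 = 19.76 mg/L, and at the critical point k_2 D_c = k_1 L, so D_c = (0.412/1.83) × 19.76 = 4.449 mg/L.
x_c = v t_c = 0.306 m/s × 0.9968 d × 86400 s/d = 26350 m ≈ 26.4 km.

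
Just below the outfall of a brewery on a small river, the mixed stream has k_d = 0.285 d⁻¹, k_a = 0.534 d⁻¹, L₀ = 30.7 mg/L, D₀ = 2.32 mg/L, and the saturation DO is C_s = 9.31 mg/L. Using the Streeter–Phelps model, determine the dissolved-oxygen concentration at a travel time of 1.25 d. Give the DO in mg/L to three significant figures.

DO ≈ 1.54 mg/L

k_d L₀/(k_a−k_d) = 0.285×30.7/(0.534−0.285) = 8.749/0.2490 = 35.14 mg/L.
e^(−k_d t) = e^(−0.285×1.250) = 0.7003; e^(−k_a t) = e^(−0.534×1.250) = 0.5130.
D = 35.14 × (0.7003 − 0.5130) + 2.32 × 0.5130 = 6.582 + 1.190 = 7.772 mg/L.
DO = C_s − D = 9.31 − 7.772 = 1.538 mg/L.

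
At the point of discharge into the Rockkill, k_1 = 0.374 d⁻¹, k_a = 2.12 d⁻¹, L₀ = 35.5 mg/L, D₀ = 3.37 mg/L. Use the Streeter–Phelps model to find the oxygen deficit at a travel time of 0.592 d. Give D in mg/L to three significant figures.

D ≈ 4.89 mg/L

k_1 L₀/(k_a−k_1) = 0.374×35.5/(2.12−0.374) = 13.28/1.746 = 7.604 mg/L.
e^(−k_1 t) = e^(−0.374×0.5920) = 0.8014; e^(−k_a t) = e^(−2.12×0.5920) = 0.2851.
D = 7.604 × (0.8014 − 0.2851) + 3.37 × 0.2851 = 3.926 + 0.9607 = 4.887 mg/L.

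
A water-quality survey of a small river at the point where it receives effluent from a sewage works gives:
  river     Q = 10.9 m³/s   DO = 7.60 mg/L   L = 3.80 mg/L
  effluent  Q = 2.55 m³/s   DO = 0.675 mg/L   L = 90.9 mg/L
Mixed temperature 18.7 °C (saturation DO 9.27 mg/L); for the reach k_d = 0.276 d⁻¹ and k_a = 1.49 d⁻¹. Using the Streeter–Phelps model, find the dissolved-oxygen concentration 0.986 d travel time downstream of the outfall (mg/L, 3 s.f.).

Mixed DO = (10.9×7.60 + 2.55×0.675)/(10.9+2.55) = 84.56/13.45 = 6.287 mg/L.
Mixed L₀ = (10.9×3.80 + 2.55×90.9)/(13.45) = 273.2/13.45 = 20.31 mg/L.
Initial deficit D₀ = C_s − DO₀ = 9.27 − 6.287 = 2.983 mg/L.
D(0.986) = [0.276×20.31/(1.49−0.276)](e^(−0.276×0.986) − e^(−1.49×0.986)) + 2.983 e^(−1.49×0.986)
= 4.618 × (0.7618 − 0.2301) + 2.983 × 0.2301 = 3.142 mg/L.
DO = 9.27 − 3.142 = 6.128 mg/L.

DO ≈ 6.13 mg/L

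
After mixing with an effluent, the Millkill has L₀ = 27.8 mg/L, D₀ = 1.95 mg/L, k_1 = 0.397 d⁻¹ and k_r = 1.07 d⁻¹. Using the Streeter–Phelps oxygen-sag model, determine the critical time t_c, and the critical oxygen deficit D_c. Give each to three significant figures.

t_c ≈ 1.29 d; D_c ≈ 6.19 mg/L

With k_r/k_1 = 2.695 and 1 − D₀(k_r−k_1)/(k_1 L₀) = 0.8811,
t_c = ln(2.695 × 0.8811) / (1.07 − 0.397) = ln(2.375) / 0.6730 = 0.8649/0.6730 = 1.285 d.
D_c = (k_1/k_r) L₀ e^(−k_1 t_c) = (0.397/1.07) × 27.8 × e^(−0.397×1.285) = 0.3710 × 27.8 × 0.6004 = 6.193 mg/L.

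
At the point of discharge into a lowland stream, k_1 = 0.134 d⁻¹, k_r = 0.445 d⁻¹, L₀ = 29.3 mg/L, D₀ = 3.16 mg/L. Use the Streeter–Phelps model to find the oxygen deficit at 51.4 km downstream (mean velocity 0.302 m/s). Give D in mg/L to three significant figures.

D ≈ 5.76 mg/L

Travel time t = x/v = 51.4 km / (0.302 m/s) = 51400 m / 0.302 m/s = 170200 s = 1.970 d.
k_1 L₀/(k_r−k_1) = 0.134×29.3/(0.445−0.134) = 3.926/0.3110 = 12.62 mg/L.
e^(−k_1 t) = e^(−0.134×1.970) = 0.7680; e^(−k_r t) = e^(−0.445×1.970) = 0.4162.
D = 12.62 × (0.7680 − 0.4162) + 3.16 × 0.4162 = 4.441 + 1.315 = 5.757 mg/L.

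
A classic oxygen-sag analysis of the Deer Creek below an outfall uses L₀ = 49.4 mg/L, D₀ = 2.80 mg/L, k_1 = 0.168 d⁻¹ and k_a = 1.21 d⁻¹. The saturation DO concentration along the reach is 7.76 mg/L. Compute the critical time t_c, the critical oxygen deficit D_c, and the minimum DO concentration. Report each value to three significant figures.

t_c ≈ 1.48 d; D_c ≈ 5.35 mg/L; min DO ≈ 2.41 mg/L

With k_a/k_1 = 7.202 and 1 − D₀(k_a−k_1)/(k_1 L₀) = 0.6484,
t_c = ln(7.202 × 0.6484) / (1.21 − 0.168) = ln(4.670) / 1.042 = 1.541/1.042 = 1.479 d.
D_c = (k_1/k_a) L₀ e^(−k_1 t_c) = (0.168/1.21) × 49.4 × e^(−0.168×1.479) = 0.1388 × 49.4 × 0.7800 = 5.350 mg/L.
Minimum DO = C_s − D_c = 7.76 − 5.350 = 2.410 mg/L.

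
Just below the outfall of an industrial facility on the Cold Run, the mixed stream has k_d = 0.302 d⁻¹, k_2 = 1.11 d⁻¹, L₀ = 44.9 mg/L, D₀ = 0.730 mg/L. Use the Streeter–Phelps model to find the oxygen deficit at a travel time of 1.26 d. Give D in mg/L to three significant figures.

k_d L₀/(k_2−k_d) = 0.302×44.9/(1.11−0.302) = 13.56/0.8080 = 16.78 mg/L.
e^(−k_d t) = e^(−0.302×1.260) = 0.6835; e^(−k_2 t) = e^(−1.11×1.260) = 0.2469.
D = 16.78 × (0.6835 − 0.2469) + 0.730 × 0.2469 = 7.326 + 0.1803 = 7.507 mg/L.

D ≈ 7.51 mg/L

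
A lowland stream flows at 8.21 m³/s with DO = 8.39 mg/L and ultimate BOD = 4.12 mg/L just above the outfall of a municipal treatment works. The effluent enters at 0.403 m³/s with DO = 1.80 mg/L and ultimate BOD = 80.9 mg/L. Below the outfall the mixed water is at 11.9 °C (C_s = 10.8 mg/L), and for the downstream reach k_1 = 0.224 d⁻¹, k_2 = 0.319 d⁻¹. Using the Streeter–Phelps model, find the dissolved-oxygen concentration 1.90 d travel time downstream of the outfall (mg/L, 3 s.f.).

Mixed DO = (8.21×8.39 + 0.403×1.80)/(8.21+0.403) = 69.61/8.613 = 8.082 mg/L.
Mixed L₀ = (8.21×4.12 + 0.403×80.9)/(8.613) = 66.43/8.613 = 7.713 mg/L.
Initial deficit D₀ = C_s − DO₀ = 10.8 − 8.082 = 2.718 mg/L.
D(1.90) = [0.224×7.713/(0.319−0.224)](e^(−0.224×1.90) − e^(−0.319×1.90)) + 2.718 e^(−0.319×1.90)
= 18.19 × (0.6534 − 0.5455) + 2.718 × 0.5455 = 3.445 mg/L.
DO = 10.8 − 3.445 = 7.355 mg/L.

DO ≈ 7.35 mg/L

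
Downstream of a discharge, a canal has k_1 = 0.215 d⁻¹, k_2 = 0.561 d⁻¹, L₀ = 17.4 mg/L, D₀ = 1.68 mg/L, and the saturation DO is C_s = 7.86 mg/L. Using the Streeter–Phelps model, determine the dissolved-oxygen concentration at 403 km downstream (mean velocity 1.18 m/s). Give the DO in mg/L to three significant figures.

DO ≈ 4.23 mg/L

Travel time t = x/v = 403 km / (1.18 m/s) = 403000 m / 1.18 m/s = 341500 s = 3.953 d.
k_1 L₀/(k_2−k_1) = 0.215×17.4/(0.561−0.215) = 3.741/0.3460 = 10.81 mg/L.
e^(−k_1 t) = e^(−0.215×3.953) = 0.4275; e^(−k_2 t) = e^(−0.561×3.953) = 0.1089.
D = 10.81 × (0.4275 − 0.1089) + 1.68 × 0.1089 = 3.445 + 0.1829 = 3.628 mg/L.
DO = C_s − D = 7.86 − 3.628 = 4.232 mg/L.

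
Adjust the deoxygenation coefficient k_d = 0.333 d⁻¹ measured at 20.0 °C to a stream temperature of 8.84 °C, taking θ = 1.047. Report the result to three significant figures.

k_d ≈ 0.199 d⁻¹

k_d(T₂) = k_d(T₁) · θ^(T₂−T₁) = 0.333 × 1.047^(8.84−20.0)
= 0.333 × 1.047^-11.2 = 0.333 × 0.5990 = 0.1995 d⁻¹.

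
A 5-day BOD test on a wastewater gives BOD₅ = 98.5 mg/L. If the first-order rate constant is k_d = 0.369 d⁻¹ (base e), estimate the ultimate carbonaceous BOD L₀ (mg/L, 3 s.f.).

BOD₅ = L₀(1 − e^(−5k_d)) ⇒ L₀ = BOD₅ / (1 − e^(−5×0.369))
= 98.5 / (1 − 0.1580) = 98.5 / 0.8420 = 117.0 mg/L.

L₀ ≈ 117 mg/L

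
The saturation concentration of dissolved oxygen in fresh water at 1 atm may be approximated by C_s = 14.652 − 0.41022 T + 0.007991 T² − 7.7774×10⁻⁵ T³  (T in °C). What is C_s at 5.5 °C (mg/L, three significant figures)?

C_s = 14.652 − 0.41022×5.5 + 0.007991×5.5² − 7.7774×10⁻⁵×5.5³ = 12.62 mg/L.

C_s ≈ 12.6 mg/L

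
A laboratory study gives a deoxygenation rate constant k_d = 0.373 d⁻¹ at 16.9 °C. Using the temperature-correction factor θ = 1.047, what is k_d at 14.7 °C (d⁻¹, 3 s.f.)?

k_d(T₂) = k_d(T₁) · θ^(T₂−T₁) = 0.373 × 1.047^(14.7−16.9)
= 0.373 × 1.047^-2.20 = 0.373 × 0.9039 = 0.3372 d⁻¹.

k_d ≈ 0.337 d⁻¹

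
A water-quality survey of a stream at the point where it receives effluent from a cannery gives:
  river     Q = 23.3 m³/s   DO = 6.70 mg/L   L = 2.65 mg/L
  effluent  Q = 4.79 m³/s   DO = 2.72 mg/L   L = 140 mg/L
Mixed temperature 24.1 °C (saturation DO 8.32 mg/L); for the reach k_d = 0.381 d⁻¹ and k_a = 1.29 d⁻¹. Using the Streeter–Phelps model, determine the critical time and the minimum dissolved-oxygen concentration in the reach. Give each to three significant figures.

t_c ≈ 1.08 d; minimum DO ≈ 3.22 mg/L

Mixed DO = (23.3×6.70 + 4.79×2.72)/(23.3+4.79) = 169.1/28.09 = 6.021 mg/L.
Mixed L₀ = (23.3×2.65 + 4.79×140)/(28.09) = 732.3/28.09 = 26.07 mg/L.
Initial deficit D₀ = C_s − DO₀ = 8.32 − 6.021 = 2.299 mg/L.
t_c = (1/0.9090) ln[(1.29/0.381)(1 − 2.299×0.9090/(0.381×26.07))] = 1.100 × ln(2.674) = 1.082 d.
D_c = (0.381/1.29) × 26.07 × e^(−0.381×1.082) = 0.2953 × 26.07 × 0.6622 = 5.099 mg/L.
Minimum DO = 8.32 − 5.099 = 3.221 mg/L.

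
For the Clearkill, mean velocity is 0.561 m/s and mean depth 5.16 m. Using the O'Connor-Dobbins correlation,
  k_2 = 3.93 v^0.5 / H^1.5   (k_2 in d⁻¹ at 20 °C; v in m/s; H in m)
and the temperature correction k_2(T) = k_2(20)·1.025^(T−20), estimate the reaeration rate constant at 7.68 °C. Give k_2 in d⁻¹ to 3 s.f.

k_2(20) = 3.93 × 0.561^0.5 / 5.16^1.5 = 3.93 × 0.7490 / 11.72 = 0.2511 d⁻¹.
k_2(7.68) = 0.2511 × 1.025^(7.68−20) = 0.2511 × 0.7377 = 0.1853 d⁻¹.

k_2 ≈ 0.185 d⁻¹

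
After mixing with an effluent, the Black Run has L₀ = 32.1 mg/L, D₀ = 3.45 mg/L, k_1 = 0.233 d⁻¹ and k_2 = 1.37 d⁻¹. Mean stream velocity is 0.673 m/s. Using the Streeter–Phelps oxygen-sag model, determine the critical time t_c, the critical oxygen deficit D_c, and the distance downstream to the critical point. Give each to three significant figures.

t_c ≈ 0.904 d; D_c ≈ 4.42 mg/L; x_c ≈ 52.6 km

At the critical point dD/dt = 0, so k_1 L₀ e^(−k_1 t) = k_2 D. Substituting D(t) from the Streeter–Phelps equation and solving for t gives
t_c = ln[(k_2/k_1)(1 − D₀(k_2−k_1)/(k_1 L₀))] / (k_2−k_1).
Here k_2−k_1 = 1.137 d⁻¹ and 1 − D₀(k_2−k_1)/(k_1 L₀) = 1 − 3.45×1.137/(0.233×32.1) = 0.4755, so
t_c = ln(5.880 × 0.4755) / 1.137 = 1.028 / 1.137 = 0.9043 d.
L(t_c) = L₀ e^(−k_1 t_c) = 32.1 × 0.8100 = 26.00 mg/L, and at the critical point k_2 D_c = k_1 L, so D_c = (0.233/1.37) × 26.00 = 4.422 mg/L.
x_c = v t_c = 0.673 m/s × 0.9043 d × 86400 s/d = 52580 m ≈ 52.6 km.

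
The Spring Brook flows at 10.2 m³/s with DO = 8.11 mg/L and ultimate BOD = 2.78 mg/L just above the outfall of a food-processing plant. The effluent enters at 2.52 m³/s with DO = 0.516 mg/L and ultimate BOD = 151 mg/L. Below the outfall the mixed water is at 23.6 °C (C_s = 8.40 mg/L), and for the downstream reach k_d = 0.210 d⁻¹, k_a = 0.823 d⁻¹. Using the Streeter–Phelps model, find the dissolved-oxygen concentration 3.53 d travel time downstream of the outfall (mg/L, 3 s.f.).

DO ≈ 3.66 mg/L

Mixed DO = (10.2×8.11 + 2.52×0.516)/(10.2+2.52) = 84.02/12.72 = 6.606 mg/L.
Mixed L₀ = (10.2×2.78 + 2.52×151)/(12.72) = 408.9/12.72 = 32.14 mg/L.
Initial deficit D₀ = C_s − DO₀ = 8.40 − 6.606 = 1.794 mg/L.
D(3.53) = [0.210×32.14/(0.823−0.210)](e^(−0.210×3.53) − e^(−0.823×3.53)) + 1.794 e^(−0.823×3.53)
= 11.01 × (0.4765 − 0.05474) + 1.794 × 0.05474 = 4.743 mg/L.
DO = 8.40 − 4.743 = 3.657 mg/L.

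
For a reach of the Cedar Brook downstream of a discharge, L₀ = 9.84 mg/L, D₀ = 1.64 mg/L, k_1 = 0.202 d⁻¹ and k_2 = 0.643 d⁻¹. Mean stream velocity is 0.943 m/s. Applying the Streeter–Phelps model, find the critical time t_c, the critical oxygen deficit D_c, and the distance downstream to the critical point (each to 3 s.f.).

t_c ≈ 1.60 d; D_c ≈ 2.24 mg/L; x_c ≈ 130 km

t_c = [1/(k_2−k_1)] ln[(k_2/k_1)(1 − D₀(k_2−k_1)/(k_1 L₀))]
= [1/(0.643−0.202)] ln[(0.643/0.202)(1 − 1.64×0.4410/(0.202×9.84))]
= (1/0.4410) ln[3.183 × 0.6361] = 2.268 × ln(2.025) = 2.268 × 0.7055 = 1.600 d.
L(t_c) = L₀ e^(−k_1 t_c) = 9.84 × 0.7238 = 7.123 mg/L, and at the critical point k_2 D_c = k_1 L, so D_c = (0.202/0.643) × 7.123 = 2.238 mg/L.
x_c = v t_c = 0.943 m/s × 1.600 d × 86400 s/d = 130300 m ≈ 130 km.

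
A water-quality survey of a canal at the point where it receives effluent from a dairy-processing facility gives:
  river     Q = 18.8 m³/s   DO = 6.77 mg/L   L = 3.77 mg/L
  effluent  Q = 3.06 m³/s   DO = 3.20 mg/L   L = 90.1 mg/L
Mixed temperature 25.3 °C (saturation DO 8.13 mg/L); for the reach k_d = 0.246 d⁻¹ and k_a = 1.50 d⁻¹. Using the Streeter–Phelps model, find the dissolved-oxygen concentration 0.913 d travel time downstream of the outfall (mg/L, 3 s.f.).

Mixed DO = (18.8×6.77 + 3.06×3.20)/(18.8+3.06) = 137.1/21.86 = 6.270 mg/L.
Mixed L₀ = (18.8×3.77 + 3.06×90.1)/(21.86) = 346.6/21.86 = 15.85 mg/L.
Initial deficit D₀ = C_s − DO₀ = 8.13 − 6.270 = 1.860 mg/L.
D(0.913) = [0.246×15.85/(1.50−0.246)](e^(−0.246×0.913) − e^(−1.50×0.913)) + 1.860 e^(−1.50×0.913)
= 3.110 × (0.7988 − 0.2542) + 1.860 × 0.2542 = 2.167 mg/L.
DO = 8.13 − 2.167 = 5.963 mg/L.

DO ≈ 5.96 mg/L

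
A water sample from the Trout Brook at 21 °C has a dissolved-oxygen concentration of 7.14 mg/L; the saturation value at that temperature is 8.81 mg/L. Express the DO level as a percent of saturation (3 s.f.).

81.0 % saturation

% saturation = C/C_s × 100 = 7.14/8.81 × 100 = 81.0 %.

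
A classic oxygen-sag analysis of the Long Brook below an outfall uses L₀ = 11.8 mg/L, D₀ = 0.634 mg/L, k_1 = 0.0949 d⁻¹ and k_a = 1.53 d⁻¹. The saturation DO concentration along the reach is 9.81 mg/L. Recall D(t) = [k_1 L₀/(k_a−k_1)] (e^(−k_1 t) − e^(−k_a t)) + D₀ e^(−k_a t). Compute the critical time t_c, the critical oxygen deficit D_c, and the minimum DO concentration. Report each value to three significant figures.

With k_a/k_1 = 16.12 and 1 − D₀(k_a−k_1)/(k_1 L₀) = 0.1875,
t_c = ln(16.12 × 0.1875) / (1.53 − 0.0949) = ln(3.023) / 1.435 = 1.106/1.435 = 0.7708 d.
L(t_c) = L₀ e^(−k_1 t_c) = 11.8 × 0.9295 = 10.97 mg/L, and at the critical point k_a D_c = k_1 L, so D_c = (0.0949/1.53) × 10.97 = 0.6803 mg/L.
Minimum DO = C_s − D_c = 9.81 − 0.6803 = 9.130 mg/L.

t_c ≈ 0.771 d; D_c ≈ 0.680 mg/L; min DO ≈ 9.13 mg/L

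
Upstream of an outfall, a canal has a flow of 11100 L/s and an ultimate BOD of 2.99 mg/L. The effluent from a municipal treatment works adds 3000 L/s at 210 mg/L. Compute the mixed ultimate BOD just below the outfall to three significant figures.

47.0 mg/L

Flow-weighted mixing: C = (Q_r C_r + Q_w C_w)/(Q_r + Q_w)
= (11100×2.99 + 3000×210)/(11100 + 3000) = 663200/14100 = 47.03 mg/L.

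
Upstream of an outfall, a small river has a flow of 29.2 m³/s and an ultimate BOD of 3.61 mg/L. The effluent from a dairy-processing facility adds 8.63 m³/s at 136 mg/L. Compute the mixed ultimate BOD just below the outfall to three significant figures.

Flow-weighted mixing: C = (Q_r C_r + Q_w C_w)/(Q_r + Q_w)
= (29.2×3.61 + 8.63×136)/(29.2 + 8.63) = 1279/37.83 = 33.81 mg/L.

33.8 mg/L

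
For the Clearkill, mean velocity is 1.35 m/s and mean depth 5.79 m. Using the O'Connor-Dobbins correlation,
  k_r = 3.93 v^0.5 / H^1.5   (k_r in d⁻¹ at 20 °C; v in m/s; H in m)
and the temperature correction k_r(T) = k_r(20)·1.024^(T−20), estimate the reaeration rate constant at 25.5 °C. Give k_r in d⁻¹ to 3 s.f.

k_r ≈ 0.373 d⁻¹

k_r(20) = 3.93 × 1.35^0.5 / 5.79^1.5 = 3.93 × 1.162 / 13.93 = 0.3277 d⁻¹.
k_r(25.5) = 0.3277 × 1.024^(25.5−20) = 0.3277 × 1.139 = 0.3734 d⁻¹.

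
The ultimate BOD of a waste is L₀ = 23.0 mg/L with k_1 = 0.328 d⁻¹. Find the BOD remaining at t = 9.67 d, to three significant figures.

L ≈ 0.964 mg/L

L_t = L₀ e^(−k_1 t) = 23.0 × e^(−0.328×9.67) = 23.0 × 0.04193 = 0.9644 mg/L.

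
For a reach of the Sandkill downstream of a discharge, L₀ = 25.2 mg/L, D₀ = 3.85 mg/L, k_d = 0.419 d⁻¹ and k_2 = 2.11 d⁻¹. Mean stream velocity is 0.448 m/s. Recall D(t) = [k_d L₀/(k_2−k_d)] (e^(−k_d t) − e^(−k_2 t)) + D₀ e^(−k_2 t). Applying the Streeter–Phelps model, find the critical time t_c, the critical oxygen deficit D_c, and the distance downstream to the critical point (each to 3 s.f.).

t_c ≈ 0.389 d; D_c ≈ 4.25 mg/L; x_c ≈ 15.1 km

With k_2/k_d = 5.036 and 1 − D₀(k_2−k_d)/(k_d L₀) = 0.3834,
t_c = ln(5.036 × 0.3834) / (2.11 − 0.419) = ln(1.931) / 1.691 = 0.6579/1.691 = 0.3891 d.
D_c = (k_d/k_2) L₀ e^(−k_d t_c) = (0.419/2.11) × 25.2 × e^(−0.419×0.3891) = 0.1986 × 25.2 × 0.8496 = 4.251 mg/L.
x_c = v t_c = 0.448 m/s × 0.3891 d × 86400 s/d = 15060 m ≈ 15.1 km.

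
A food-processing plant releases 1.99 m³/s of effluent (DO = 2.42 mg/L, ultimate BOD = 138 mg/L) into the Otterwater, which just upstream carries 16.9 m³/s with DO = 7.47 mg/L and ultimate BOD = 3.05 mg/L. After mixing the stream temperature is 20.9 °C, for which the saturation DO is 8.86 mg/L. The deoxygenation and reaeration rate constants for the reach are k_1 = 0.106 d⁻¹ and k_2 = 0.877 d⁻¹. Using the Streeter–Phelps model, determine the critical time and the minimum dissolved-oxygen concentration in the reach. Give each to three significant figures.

Mixed DO = (16.9×7.47 + 1.99×2.42)/(16.9+1.99) = 131.1/18.89 = 6.938 mg/L.
Mixed L₀ = (16.9×3.05 + 1.99×138)/(18.89) = 326.2/18.89 = 17.27 mg/L.
Initial deficit D₀ = C_s − DO₀ = 8.86 − 6.938 = 1.922 mg/L.
t_c = (1/0.7710) ln[(0.877/0.106)(1 − 1.922×0.7710/(0.106×17.27))] = 1.297 × ln(1.575) = 0.5891 d.
D_c = (0.106/0.877) × 17.27 × e^(−0.106×0.5891) = 0.1209 × 17.27 × 0.9395 = 1.961 mg/L.
Minimum DO = 8.86 − 1.961 = 6.899 mg/L.

t_c ≈ 0.589 d; minimum DO ≈ 6.90 mg/L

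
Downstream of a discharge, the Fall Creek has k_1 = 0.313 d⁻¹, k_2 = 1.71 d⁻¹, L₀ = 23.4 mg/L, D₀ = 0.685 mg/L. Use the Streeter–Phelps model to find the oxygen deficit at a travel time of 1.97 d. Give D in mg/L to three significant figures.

D ≈ 2.67 mg/L

k_1 L₀/(k_2−k_1) = 0.313×23.4/(1.71−0.313) = 7.324/1.397 = 5.243 mg/L.
e^(−k_1 t) = e^(−0.313×1.970) = 0.5398; e^(−k_2 t) = e^(−1.71×1.970) = 0.03443.
D = 5.243 × (0.5398 − 0.03443) + 0.685 × 0.03443 = 2.649 + 0.02359 = 2.673 mg/L.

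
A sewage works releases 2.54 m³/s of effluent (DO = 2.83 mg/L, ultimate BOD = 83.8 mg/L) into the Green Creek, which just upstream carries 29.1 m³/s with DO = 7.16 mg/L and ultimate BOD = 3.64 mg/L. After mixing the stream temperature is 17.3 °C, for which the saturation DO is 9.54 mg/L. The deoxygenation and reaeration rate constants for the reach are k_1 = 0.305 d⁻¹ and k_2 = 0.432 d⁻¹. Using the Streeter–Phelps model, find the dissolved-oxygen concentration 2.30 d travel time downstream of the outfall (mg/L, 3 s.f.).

DO ≈ 5.49 mg/L

Mixed DO = (29.1×7.16 + 2.54×2.83)/(29.1+2.54) = 215.5/31.64 = 6.812 mg/L.
Mixed L₀ = (29.1×3.64 + 2.54×83.8)/(31.64) = 318.8/31.64 = 10.08 mg/L.
Initial deficit D₀ = C_s − DO₀ = 9.54 − 6.812 = 2.728 mg/L.
D(2.30) = [0.305×10.08/(0.432−0.305)](e^(−0.305×2.30) − e^(−0.432×2.30)) + 2.728 e^(−0.432×2.30)
= 24.20 × (0.4958 − 0.3702) + 2.728 × 0.3702 = 4.049 mg/L.
DO = 9.54 − 4.049 = 5.491 mg/L.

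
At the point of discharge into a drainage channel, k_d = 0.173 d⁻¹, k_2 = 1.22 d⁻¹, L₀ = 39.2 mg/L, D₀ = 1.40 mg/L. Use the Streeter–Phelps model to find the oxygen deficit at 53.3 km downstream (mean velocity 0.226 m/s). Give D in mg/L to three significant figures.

Travel time t = x/v = 53.3 km / (0.226 m/s) = 53300 m / 0.226 m/s = 235800 s = 2.730 d.
k_d L₀/(k_2−k_d) = 0.173×39.2/(1.22−0.173) = 6.782/1.047 = 6.477 mg/L.
e^(−k_d t) = e^(−0.173×2.730) = 0.6236; e^(−k_2 t) = e^(−1.22×2.730) = 0.03579.
D = 6.477 × (0.6236 − 0.03579) + 1.40 × 0.03579 = 3.807 + 0.05010 = 3.858 mg/L.

D ≈ 3.86 mg/L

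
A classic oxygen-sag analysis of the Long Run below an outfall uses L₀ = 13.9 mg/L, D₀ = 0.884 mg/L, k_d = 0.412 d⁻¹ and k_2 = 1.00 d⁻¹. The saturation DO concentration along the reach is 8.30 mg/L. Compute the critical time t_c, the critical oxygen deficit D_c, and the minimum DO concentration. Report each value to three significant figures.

With k_2/k_d = 2.427 and 1 − D₀(k_2−k_d)/(k_d L₀) = 0.9092,
t_c = ln(2.427 × 0.9092) / (1.00 − 0.412) = ln(2.207) / 0.5880 = 0.7916/0.5880 = 1.346 d.
L(t_c) = L₀ e^(−k_d t_c) = 13.9 × 0.5743 = 7.982 mg/L, and at the critical point k_2 D_c = k_d L, so D_c = (0.412/1.00) × 7.982 = 3.289 mg/L.
Minimum DO = C_s − D_c = 8.30 − 3.289 = 5.011 mg/L.

t_c ≈ 1.35 d; D_c ≈ 3.29 mg/L; min DO ≈ 5.01 mg/L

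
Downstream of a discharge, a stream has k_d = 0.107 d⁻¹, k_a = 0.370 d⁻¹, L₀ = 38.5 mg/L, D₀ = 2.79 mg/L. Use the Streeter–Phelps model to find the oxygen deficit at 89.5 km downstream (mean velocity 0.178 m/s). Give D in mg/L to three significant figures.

Travel time t = x/v = 89.5 km / (0.178 m/s) = 89500 m / 0.178 m/s = 502800 s = 5.820 d.
k_d L₀/(k_a−k_d) = 0.107×38.5/(0.370−0.107) = 4.119/0.2630 = 15.66 mg/L.
e^(−k_d t) = e^(−0.107×5.820) = 0.5365; e^(−k_a t) = e^(−0.370×5.820) = 0.1161.
D = 15.66 × (0.5365 − 0.1161) + 2.79 × 0.1161 = 6.585 + 0.3239 = 6.909 mg/L.

D ≈ 6.91 mg/L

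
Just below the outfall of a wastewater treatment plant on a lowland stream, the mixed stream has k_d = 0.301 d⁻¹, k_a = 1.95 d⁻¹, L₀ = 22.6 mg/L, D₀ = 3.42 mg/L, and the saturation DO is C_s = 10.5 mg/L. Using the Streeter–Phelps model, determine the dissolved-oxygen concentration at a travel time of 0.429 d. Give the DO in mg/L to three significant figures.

DO ≈ 7.18 mg/L

k_d L₀/(k_a−k_d) = 0.301×22.6/(1.95−0.301) = 6.803/1.649 = 4.125 mg/L.
e^(−k_d t) = e^(−0.301×0.4290) = 0.8789; e^(−k_a t) = e^(−1.95×0.4290) = 0.4332.
D = 4.125 × (0.8789 − 0.4332) + 3.42 × 0.4332 = 1.838 + 1.482 = 3.320 mg/L.
DO = C_s − D = 10.5 − 3.320 = 7.180 mg/L.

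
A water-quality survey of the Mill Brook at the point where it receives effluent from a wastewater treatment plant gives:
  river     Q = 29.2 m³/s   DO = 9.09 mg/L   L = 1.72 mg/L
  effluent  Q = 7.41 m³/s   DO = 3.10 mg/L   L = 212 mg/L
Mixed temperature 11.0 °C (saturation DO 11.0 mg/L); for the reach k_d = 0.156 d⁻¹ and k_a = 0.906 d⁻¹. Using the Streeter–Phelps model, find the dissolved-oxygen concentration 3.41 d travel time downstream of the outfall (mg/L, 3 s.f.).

DO ≈ 5.87 mg/L

Mixed DO = (29.2×9.09 + 7.41×3.10)/(29.2+7.41) = 288.4/36.61 = 7.878 mg/L.
Mixed L₀ = (29.2×1.72 + 7.41×212)/(36.61) = 1621/36.61 = 44.28 mg/L.
Initial deficit D₀ = C_s − DO₀ = 11.0 − 7.878 = 3.122 mg/L.
D(3.41) = [0.156×44.28/(0.906−0.156)](e^(−0.156×3.41) − e^(−0.906×3.41)) + 3.122 e^(−0.906×3.41)
= 9.211 × (0.5875 − 0.04553) + 3.122 × 0.04553 = 5.134 mg/L.
DO = 11.0 − 5.134 = 5.866 mg/L.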